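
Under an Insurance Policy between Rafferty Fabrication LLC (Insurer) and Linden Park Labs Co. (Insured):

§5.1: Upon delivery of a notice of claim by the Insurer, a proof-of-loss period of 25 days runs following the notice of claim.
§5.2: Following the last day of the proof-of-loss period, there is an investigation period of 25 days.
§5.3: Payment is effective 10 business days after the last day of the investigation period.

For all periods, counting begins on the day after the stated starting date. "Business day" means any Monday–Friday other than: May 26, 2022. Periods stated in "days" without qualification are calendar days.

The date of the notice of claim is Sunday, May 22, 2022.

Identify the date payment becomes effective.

Jul 25, 2022

The last day of the proof-of-loss period: 25 calendar days after May 22, 2022 is Jun 16, 2022.
The last day of the investigation period: Jun 16, 2022 + 25 days = Jul 11, 2022.
The date payment becomes effective: 10 business days after Monday, Jul 11, 2022, skipping weekends — Jul 12, Jul 13, Jul 14, Jul 15, Jul 18, Jul 19, Jul 20, Jul 21, Jul 22, Jul 25 — lands on Monday, Jul 25, 2022.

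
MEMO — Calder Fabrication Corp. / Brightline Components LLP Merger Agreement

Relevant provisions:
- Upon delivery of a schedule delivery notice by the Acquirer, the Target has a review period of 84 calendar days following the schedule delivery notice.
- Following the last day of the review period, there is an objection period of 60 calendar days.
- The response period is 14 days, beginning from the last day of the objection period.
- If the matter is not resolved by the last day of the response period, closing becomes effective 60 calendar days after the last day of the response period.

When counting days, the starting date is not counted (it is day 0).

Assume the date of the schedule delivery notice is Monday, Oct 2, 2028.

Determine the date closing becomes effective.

May 8, 2029

The last day of the review period: Oct 2, 2028 + 84 days = Dec 25, 2028.
Adding 60 calendar days to Dec 25, 2028 gives Feb 23, 2029, which is the last day of the objection period.
The last day of the response period: 14 calendar days after Feb 23, 2029 is Mar 9, 2029.
Adding 60 calendar days to Mar 9, 2029 gives May 8, 2029, which is the date closing becomes effective.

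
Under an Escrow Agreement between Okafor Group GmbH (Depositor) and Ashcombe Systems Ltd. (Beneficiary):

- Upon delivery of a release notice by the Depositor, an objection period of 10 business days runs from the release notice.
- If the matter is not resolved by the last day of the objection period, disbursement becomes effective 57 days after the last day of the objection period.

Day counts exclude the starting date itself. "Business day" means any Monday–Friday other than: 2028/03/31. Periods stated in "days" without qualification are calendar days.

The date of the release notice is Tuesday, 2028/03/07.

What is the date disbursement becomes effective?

2028/05/17

From Tuesday, 2028/03/07, 10 business days (Mar 8, Mar 9, Mar 10, Mar 13, Mar 14, Mar 15, Mar 16, Mar 17, Mar 20, Mar 21, skipping weekends) brings us to Tuesday, 2028/03/21, which is the last day of the objection period.
Adding 57 calendar days to 2028/03/21 gives 2028/05/17, which is the date disbursement becomes effective.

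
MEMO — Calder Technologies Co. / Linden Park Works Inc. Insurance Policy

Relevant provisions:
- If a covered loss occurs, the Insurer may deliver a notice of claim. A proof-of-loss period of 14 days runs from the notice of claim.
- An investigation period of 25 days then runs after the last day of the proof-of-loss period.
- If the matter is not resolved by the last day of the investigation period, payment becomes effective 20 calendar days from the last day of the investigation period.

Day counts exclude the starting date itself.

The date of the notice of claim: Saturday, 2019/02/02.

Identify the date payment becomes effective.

Adding 14 calendar days to 2019/02/02 gives 2019/02/16, which is the last day of the proof-of-loss period.
The last day of the investigation period: 25 calendar days after 2019/02/16 is 2019/03/13.
The date payment becomes effective: 2019/03/13 + 20 days = 2019/04/02.

2019/04/02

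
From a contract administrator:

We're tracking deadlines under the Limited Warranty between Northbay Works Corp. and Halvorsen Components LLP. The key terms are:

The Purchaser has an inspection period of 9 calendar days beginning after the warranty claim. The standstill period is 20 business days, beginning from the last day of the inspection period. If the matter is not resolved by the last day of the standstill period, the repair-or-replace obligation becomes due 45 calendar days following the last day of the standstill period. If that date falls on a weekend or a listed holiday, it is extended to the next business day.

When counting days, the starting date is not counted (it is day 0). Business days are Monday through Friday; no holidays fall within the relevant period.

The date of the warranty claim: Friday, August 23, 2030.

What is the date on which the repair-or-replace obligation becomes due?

November 11, 2030

The last day of the inspection period: 9 calendar days after August 23, 2030 is September 1, 2030.
The last day of the standstill period: counting 20 business days from Sunday, September 1, 2030 (Sep 2, Sep 3, Sep 4, Sep 5, …, Sep 25, Sep 26, Sep 27, skipping weekends) reaches Friday, September 27, 2030.
The date on which the repair-or-replace obligation becomes due: 45 calendar days after September 27, 2030 is November 11, 2030. November 11, 2030 is a Monday, so no roll-forward applies.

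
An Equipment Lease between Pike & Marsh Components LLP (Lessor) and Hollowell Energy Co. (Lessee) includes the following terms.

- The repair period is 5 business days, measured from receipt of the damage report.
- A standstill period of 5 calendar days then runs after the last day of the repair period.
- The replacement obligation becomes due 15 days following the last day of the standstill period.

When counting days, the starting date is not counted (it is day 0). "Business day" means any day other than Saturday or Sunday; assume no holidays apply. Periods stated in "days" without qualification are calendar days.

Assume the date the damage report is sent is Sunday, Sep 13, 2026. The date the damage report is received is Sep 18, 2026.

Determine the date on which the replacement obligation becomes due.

The last day of the repair period: counting 5 business days from Friday, Sep 18, 2026 (Sep 21, Sep 22, Sep 23, Sep 24, Sep 25, skipping weekends) reaches Friday, Sep 25, 2026.
The last day of the standstill period: Sep 25, 2026 + 5 days = Sep 30, 2026.
The date on which the replacement obligation becomes due: 15 calendar days after Sep 30, 2026 is Oct 15, 2026.

Oct 15, 2026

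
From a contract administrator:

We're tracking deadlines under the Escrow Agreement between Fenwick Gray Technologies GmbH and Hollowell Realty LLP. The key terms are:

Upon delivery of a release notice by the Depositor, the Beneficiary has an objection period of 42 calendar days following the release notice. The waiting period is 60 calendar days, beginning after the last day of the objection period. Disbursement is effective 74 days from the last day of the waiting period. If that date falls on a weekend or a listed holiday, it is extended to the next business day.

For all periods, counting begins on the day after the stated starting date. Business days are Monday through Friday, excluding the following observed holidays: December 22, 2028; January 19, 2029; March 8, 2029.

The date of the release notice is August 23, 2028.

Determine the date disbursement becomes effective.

February 15, 2029

The last day of the objection period: August 23, 2028 + 42 days = October 4, 2028.
The last day of the waiting period: 60 calendar days after October 4, 2028 is December 3, 2028.
Adding 74 calendar days to December 3, 2028 gives February 15, 2029, which is the date disbursement becomes effective. February 15, 2029 is a Thursday and is not a listed holiday, so no roll-forward applies.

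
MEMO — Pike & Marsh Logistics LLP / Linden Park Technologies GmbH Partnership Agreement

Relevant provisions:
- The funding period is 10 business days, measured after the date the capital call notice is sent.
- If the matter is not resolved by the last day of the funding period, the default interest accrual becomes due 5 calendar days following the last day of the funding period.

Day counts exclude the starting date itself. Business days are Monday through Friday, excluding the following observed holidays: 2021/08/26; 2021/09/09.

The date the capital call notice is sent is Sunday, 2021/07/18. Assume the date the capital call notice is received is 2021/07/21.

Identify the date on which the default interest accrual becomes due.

From Sunday, 2021/07/18, 10 business days (Jul 19, Jul 20, Jul 21, Jul 22, Jul 23, Jul 26, Jul 27, Jul 28, Jul 29, Jul 30, skipping weekends) brings us to Friday, 2021/07/30, which is the last day of the funding period.
The date on which the default interest accrual becomes due: 2021/07/30 + 5 days = 2021/08/04.

2021/08/04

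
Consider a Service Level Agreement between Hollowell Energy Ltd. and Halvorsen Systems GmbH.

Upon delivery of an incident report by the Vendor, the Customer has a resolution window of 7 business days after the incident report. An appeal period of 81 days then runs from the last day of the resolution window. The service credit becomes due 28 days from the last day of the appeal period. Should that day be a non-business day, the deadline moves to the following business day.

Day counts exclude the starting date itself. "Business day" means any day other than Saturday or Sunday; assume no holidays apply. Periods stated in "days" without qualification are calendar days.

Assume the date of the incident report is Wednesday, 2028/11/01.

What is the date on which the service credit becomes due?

2029/02/27

From Wednesday, 2028/11/01, 7 business days (Nov 2, Nov 3, Nov 6, Nov 7, Nov 8, Nov 9, Nov 10, skipping weekends) brings us to Friday, 2028/11/10, which is the last day of the resolution window.
The last day of the appeal period: 2028/11/10 + 81 days = 2029/01/30.
Adding 28 calendar days to 2029/01/30 gives 2029/02/27, which is the date on which the service credit becomes due. 2029/02/27 is a Tuesday, so no roll-forward applies.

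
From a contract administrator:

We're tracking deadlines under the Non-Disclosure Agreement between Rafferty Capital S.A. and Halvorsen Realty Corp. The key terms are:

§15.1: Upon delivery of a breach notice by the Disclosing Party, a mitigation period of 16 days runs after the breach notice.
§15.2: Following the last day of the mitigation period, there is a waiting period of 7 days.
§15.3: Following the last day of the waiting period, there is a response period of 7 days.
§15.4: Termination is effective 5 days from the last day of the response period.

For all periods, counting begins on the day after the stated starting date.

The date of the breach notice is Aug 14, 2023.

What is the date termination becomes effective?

Adding 16 calendar days to Aug 14, 2023 gives Aug 30, 2023, which is the last day of the mitigation period.
The last day of the waiting period: 7 calendar days after Aug 30, 2023 is Sep 6, 2023.
The last day of the response period: Sep 6, 2023 + 7 days = Sep 13, 2023.
The date termination becomes effective: 5 calendar days after Sep 13, 2023 is Sep 18, 2023.

Sep 18, 2023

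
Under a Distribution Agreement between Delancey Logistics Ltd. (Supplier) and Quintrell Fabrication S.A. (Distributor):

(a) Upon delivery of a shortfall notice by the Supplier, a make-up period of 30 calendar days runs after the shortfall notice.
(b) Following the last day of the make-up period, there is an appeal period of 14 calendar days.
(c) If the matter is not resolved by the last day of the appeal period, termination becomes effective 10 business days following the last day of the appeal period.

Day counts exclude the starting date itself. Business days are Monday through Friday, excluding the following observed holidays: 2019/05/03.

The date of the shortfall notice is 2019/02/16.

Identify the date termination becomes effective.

2019/04/15

The last day of the make-up period: 2019/02/16 + 30 days = 2019/03/18.
The last day of the appeal period: 14 calendar days after 2019/03/18 is 2019/04/01.
From Monday, 2019/04/01, 10 business days (Apr 2, Apr 3, Apr 4, Apr 5, Apr 8, Apr 9, Apr 10, Apr 11, Apr 12, Apr 15, skipping weekends) brings us to Monday, 2019/04/15, which is the date termination becomes effective.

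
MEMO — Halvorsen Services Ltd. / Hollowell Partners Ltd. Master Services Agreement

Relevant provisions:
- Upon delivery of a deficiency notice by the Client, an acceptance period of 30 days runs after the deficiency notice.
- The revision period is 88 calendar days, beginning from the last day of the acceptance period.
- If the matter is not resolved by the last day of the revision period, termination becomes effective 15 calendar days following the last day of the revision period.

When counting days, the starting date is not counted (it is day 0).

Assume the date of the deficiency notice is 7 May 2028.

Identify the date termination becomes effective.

17 September 2028

Adding 30 calendar days to 7 May 2028 gives 6 June 2028, which is the last day of the acceptance period.
The last day of the revision period: 88 calendar days after 6 June 2028 is 2 September 2028.
The date termination becomes effective: 15 calendar days after 2 September 2028 is 17 September 2028.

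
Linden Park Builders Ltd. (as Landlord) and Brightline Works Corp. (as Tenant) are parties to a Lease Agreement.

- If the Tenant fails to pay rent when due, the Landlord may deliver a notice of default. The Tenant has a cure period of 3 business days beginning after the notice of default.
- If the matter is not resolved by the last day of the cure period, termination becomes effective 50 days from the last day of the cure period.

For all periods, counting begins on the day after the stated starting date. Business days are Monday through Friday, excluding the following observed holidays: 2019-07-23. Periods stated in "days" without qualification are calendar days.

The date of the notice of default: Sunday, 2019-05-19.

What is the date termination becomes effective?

The last day of the cure period: 3 business days after Sunday, 2019-05-19, skipping weekends — May 20, May 21, May 22 — lands on Wednesday, 2019-05-22.
The date termination becomes effective: 50 calendar days after 2019-05-22 is 2019-07-11.

2019-07-11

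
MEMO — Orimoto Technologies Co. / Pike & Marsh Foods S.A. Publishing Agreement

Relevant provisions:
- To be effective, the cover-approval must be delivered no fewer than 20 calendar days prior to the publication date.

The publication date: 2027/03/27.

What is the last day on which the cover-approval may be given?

Counting back 20 calendar days from 2027/03/27 gives 2027/03/07.

2027/03/07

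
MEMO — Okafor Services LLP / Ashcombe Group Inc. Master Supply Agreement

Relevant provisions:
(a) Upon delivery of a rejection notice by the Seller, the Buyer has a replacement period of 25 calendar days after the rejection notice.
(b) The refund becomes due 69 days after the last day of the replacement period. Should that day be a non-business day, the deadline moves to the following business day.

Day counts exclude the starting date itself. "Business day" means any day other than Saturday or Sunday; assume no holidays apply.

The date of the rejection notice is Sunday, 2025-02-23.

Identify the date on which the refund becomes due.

The last day of the replacement period: 25 calendar days after 2025-02-23 is 2025-03-20.
The date on which the refund becomes due: 69 calendar days after 2025-03-20 is 2025-05-28. 2025-05-28 is a Wednesday, so no roll-forward applies.

2025-05-28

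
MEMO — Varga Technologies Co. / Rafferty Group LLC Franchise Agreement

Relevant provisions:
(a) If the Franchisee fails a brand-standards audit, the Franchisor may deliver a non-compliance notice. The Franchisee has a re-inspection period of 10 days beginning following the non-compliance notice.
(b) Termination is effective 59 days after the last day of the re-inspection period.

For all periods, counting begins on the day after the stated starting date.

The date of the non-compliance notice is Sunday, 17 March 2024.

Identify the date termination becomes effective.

The last day of the re-inspection period: 10 calendar days after 17 March 2024 is 27 March 2024.
Adding 59 calendar days to 27 March 2024 gives 25 May 2024, which is the date termination becomes effective.

25 May 2024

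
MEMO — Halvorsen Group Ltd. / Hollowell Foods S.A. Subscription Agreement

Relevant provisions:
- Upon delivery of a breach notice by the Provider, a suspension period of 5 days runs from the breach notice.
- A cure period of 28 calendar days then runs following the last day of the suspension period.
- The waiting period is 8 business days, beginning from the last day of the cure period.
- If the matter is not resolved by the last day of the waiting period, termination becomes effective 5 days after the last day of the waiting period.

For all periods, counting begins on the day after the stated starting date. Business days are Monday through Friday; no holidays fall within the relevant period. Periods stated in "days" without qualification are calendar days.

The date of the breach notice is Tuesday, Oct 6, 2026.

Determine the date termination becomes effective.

The last day of the suspension period: 5 calendar days after Oct 6, 2026 is Oct 11, 2026.
The last day of the cure period: Oct 11, 2026 + 28 days = Nov 8, 2026.
From Sunday, Nov 8, 2026, 8 business days (Nov 9, Nov 10, Nov 11, Nov 12, Nov 13, Nov 16, Nov 17, Nov 18, skipping weekends) brings us to Wednesday, Nov 18, 2026, which is the last day of the waiting period.
Adding 5 calendar days to Nov 18, 2026 gives Nov 23, 2026, which is the date termination becomes effective.

Nov 23, 2026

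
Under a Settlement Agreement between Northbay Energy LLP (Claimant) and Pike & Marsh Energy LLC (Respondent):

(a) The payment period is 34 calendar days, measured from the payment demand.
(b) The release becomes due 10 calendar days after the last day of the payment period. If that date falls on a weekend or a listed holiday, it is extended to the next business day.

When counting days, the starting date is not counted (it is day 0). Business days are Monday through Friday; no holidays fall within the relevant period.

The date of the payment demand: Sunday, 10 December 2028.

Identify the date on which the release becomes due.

23 January 2029

The last day of the payment period: 10 December 2028 + 34 days = 13 January 2029.
Adding 10 calendar days to 13 January 2029 gives 23 January 2029, which is the date on which the release becomes due. 23 January 2029 is a Tuesday, so no roll-forward applies.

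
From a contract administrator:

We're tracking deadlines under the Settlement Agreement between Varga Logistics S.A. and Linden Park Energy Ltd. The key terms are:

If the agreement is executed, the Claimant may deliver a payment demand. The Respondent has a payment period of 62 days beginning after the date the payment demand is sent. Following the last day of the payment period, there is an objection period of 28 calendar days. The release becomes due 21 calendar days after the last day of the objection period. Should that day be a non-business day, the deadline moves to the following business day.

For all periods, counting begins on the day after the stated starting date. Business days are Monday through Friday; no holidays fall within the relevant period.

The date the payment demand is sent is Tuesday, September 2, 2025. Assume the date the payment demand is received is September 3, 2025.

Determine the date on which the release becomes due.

The last day of the payment period: 62 calendar days after September 2, 2025 is November 3, 2025.
Adding 28 calendar days to November 3, 2025 gives December 1, 2025, which is the last day of the objection period.
The date on which the release becomes due: December 1, 2025 + 21 days = December 22, 2025. December 22, 2025 is a Monday, so no roll-forward applies.

December 22, 2025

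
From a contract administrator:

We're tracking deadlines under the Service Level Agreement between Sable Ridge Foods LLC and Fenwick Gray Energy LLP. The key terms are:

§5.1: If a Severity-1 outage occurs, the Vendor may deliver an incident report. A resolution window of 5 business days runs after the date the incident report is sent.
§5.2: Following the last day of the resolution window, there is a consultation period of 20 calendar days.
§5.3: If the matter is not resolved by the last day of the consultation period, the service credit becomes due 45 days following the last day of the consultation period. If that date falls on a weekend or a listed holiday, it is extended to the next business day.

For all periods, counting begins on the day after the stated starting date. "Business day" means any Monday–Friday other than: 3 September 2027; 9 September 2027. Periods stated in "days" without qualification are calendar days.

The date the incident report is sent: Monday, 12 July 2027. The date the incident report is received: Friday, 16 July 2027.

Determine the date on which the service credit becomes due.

22 September 2027

From Monday, 12 July 2027, 5 business days (Jul 13, Jul 14, Jul 15, Jul 16, Jul 19, skipping weekends) brings us to Monday, 19 July 2027, which is the last day of the resolution window.
The last day of the consultation period: 20 calendar days after 19 July 2027 is 8 August 2027.
The date on which the service credit becomes due: 8 August 2027 + 45 days = 22 September 2027. 22 September 2027 is a Wednesday and is not a listed holiday, so no roll-forward applies.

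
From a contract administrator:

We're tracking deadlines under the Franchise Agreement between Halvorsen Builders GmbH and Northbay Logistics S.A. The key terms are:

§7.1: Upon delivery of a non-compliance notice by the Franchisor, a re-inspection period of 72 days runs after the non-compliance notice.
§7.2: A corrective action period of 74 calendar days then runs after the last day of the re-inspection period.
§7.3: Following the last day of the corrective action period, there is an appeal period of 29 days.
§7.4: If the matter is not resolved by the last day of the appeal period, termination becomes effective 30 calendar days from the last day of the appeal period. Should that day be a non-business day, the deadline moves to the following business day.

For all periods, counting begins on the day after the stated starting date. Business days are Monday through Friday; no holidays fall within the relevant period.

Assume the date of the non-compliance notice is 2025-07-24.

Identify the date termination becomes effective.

2026-02-16

Adding 72 calendar days to 2025-07-24 gives 2025-10-04, which is the last day of the re-inspection period.
The last day of the corrective action period: 2025-10-04 + 74 days = 2025-12-17.
The last day of the appeal period: 29 calendar days after 2025-12-17 is 2026-01-15.
The date termination becomes effective: 2026-01-15 + 30 days = 2026-02-14. That falls on a Saturday, so it rolls to the next business day, Monday, 2026-02-16.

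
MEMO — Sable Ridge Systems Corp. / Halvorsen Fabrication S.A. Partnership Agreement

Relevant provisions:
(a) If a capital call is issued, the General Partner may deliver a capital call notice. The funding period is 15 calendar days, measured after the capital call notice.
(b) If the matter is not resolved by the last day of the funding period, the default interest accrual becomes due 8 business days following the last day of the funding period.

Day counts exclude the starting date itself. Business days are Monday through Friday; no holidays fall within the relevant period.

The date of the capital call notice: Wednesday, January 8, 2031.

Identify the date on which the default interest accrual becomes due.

February 4, 2031

The last day of the funding period: 15 calendar days after January 8, 2031 is January 23, 2031.
The date on which the default interest accrual becomes due: 8 business days after Thursday, January 23, 2031, skipping weekends — Jan 24, Jan 27, Jan 28, Jan 29, Jan 30, Jan 31, Feb 3, Feb 4 — lands on Tuesday, February 4, 2031.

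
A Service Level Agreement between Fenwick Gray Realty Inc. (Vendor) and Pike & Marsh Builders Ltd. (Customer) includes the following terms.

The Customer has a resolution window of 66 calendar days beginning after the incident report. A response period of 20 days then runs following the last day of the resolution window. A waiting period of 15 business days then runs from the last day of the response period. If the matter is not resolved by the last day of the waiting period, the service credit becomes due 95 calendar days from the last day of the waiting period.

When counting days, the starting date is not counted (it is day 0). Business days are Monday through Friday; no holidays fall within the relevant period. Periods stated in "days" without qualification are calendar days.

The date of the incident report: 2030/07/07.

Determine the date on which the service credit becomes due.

The last day of the resolution window: 2030/07/07 + 66 days = 2030/09/11.
The last day of the response period: 2030/09/11 + 20 days = 2030/10/01.
The last day of the waiting period: counting 15 business days from Tuesday, 2030/10/01 (Oct 2, Oct 3, Oct 4, Oct 7, …, Oct 18, Oct 21, Oct 22, skipping weekends) reaches Tuesday, 2030/10/22.
The date on which the service credit becomes due: 2030/10/22 + 95 days = 2031/01/25.

2031/01/25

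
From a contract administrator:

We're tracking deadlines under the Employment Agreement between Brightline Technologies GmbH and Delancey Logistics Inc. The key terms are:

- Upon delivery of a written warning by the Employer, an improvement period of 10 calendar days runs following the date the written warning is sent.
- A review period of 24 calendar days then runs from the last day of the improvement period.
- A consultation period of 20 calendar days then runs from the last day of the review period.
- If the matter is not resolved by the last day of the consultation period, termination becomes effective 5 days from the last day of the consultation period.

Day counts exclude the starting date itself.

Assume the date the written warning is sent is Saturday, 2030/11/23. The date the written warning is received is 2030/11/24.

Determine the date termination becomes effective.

The last day of the improvement period: 2030/11/23 + 10 days = 2030/12/03.
The last day of the review period: 2030/12/03 + 24 days = 2030/12/27.
The last day of the consultation period: 20 calendar days after 2030/12/27 is 2031/01/16.
The date termination becomes effective: 5 calendar days after 2031/01/16 is 2031/01/21.

2031/01/21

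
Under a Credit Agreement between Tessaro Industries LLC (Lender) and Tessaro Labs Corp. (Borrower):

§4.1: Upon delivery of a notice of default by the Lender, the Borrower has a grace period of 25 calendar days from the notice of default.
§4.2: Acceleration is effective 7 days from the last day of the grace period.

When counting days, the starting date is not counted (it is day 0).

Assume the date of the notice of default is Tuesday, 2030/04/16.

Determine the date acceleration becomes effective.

2030/05/18

The last day of the grace period: 2030/04/16 + 25 days = 2030/05/11.
The date acceleration becomes effective: 7 calendar days after 2030/05/11 is 2030/05/18.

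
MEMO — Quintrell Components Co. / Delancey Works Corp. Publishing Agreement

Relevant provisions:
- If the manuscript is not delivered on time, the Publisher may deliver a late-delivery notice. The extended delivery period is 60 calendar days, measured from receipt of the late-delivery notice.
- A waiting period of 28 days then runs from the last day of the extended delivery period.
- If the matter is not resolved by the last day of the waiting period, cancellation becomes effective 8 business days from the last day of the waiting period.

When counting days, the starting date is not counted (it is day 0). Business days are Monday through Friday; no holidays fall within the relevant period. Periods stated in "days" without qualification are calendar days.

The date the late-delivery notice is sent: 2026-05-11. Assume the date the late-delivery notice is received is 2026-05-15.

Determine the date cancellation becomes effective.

2026-08-21

The last day of the extended delivery period: 2026-05-15 + 60 days = 2026-07-14.
The last day of the waiting period: 28 calendar days after 2026-07-14 is 2026-08-11.
From Tuesday, 2026-08-11, 8 business days (Aug 12, Aug 13, Aug 14, Aug 17, Aug 18, Aug 19, Aug 20, Aug 21, skipping weekends) brings us to Friday, 2026-08-21, which is the date cancellation becomes effective.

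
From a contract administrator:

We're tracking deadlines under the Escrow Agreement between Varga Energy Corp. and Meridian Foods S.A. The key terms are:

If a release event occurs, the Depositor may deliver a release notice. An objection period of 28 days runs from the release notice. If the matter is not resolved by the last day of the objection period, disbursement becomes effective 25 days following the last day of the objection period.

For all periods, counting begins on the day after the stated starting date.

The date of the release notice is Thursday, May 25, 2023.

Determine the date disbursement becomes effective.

The last day of the objection period: 28 calendar days after May 25, 2023 is June 22, 2023.
The date disbursement becomes effective: June 22, 2023 + 25 days = July 17, 2023.

July 17, 2023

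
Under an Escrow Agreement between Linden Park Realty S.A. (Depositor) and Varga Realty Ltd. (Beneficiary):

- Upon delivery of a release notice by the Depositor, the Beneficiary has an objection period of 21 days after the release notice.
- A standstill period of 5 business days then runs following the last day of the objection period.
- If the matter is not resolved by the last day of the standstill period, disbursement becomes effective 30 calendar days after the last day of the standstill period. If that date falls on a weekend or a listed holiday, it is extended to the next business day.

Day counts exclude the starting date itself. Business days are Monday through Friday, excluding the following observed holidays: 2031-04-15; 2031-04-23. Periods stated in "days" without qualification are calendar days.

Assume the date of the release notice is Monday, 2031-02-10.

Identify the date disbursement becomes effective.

The last day of the objection period: 2031-02-10 + 21 days = 2031-03-03.
From Monday, 2031-03-03, 5 business days (Mar 4, Mar 5, Mar 6, Mar 7, Mar 10, skipping weekends) brings us to Monday, 2031-03-10, which is the last day of the standstill period.
Adding 30 calendar days to 2031-03-10 gives 2031-04-09, which is the date disbursement becomes effective. 2031-04-09 is a Wednesday and is not a listed holiday, so no roll-forward applies.

2031-04-09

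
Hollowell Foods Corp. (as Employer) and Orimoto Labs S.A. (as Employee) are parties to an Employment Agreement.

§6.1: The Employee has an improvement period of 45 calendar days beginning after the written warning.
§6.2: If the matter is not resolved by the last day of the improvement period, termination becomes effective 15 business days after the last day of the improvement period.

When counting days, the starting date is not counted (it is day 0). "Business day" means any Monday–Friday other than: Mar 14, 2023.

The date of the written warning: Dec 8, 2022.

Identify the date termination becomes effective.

Adding 45 calendar days to Dec 8, 2022 gives Jan 22, 2023, which is the last day of the improvement period.
The date termination becomes effective: 15 business days after Sunday, Jan 22, 2023, skipping weekends — Jan 23, Jan 24, Jan 25, Jan 26, …, Feb 8, Feb 9, Feb 10 — lands on Friday, Feb 10, 2023.

Feb 10, 2023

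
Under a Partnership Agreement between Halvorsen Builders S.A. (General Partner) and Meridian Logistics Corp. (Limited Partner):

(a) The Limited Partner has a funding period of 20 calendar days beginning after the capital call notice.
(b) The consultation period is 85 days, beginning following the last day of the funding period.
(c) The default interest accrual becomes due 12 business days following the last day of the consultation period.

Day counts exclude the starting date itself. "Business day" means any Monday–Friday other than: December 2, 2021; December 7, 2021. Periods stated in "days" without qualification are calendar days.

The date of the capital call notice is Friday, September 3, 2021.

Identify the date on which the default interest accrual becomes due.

The last day of the funding period: 20 calendar days after September 3, 2021 is September 23, 2021.
Adding 85 calendar days to September 23, 2021 gives December 17, 2021, which is the last day of the consultation period.
The date on which the default interest accrual becomes due: 12 business days after Friday, December 17, 2021, skipping weekends — Dec 20, Dec 21, Dec 22, Dec 23, …, Dec 31, Jan 3, Jan 4 — lands on Tuesday, January 4, 2022.

January 4, 2022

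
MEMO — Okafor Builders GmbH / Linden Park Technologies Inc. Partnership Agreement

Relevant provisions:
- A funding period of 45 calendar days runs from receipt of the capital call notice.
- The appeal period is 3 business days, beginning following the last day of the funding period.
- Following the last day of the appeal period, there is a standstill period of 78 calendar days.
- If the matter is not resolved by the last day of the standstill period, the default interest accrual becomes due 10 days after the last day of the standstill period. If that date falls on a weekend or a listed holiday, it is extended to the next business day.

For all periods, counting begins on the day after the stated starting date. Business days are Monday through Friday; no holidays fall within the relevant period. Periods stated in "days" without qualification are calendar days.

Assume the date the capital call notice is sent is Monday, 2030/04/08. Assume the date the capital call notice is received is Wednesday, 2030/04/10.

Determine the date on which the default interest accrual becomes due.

2030/08/26

The last day of the funding period: 2030/04/10 + 45 days = 2030/05/25.
The last day of the appeal period: counting 3 business days from Saturday, 2030/05/25 (May 27, May 28, May 29, skipping weekends) reaches Wednesday, 2030/05/29.
The last day of the standstill period: 78 calendar days after 2030/05/29 is 2030/08/15.
The date on which the default interest accrual becomes due: 10 calendar days after 2030/08/15 is 2030/08/25. That falls on a Sunday, so it rolls to the next business day, Monday, 2030/08/26.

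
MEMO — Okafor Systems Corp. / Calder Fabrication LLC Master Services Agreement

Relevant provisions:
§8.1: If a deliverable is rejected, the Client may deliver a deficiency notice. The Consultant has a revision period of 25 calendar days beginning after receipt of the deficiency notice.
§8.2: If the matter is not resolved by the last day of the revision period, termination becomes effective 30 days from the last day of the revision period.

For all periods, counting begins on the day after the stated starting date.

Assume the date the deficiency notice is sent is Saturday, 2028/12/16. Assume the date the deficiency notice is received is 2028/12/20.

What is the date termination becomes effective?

The last day of the revision period: 2028/12/20 + 25 days = 2029/01/14.
The date termination becomes effective: 30 calendar days after 2029/01/14 is 2029/02/13.

2029/02/13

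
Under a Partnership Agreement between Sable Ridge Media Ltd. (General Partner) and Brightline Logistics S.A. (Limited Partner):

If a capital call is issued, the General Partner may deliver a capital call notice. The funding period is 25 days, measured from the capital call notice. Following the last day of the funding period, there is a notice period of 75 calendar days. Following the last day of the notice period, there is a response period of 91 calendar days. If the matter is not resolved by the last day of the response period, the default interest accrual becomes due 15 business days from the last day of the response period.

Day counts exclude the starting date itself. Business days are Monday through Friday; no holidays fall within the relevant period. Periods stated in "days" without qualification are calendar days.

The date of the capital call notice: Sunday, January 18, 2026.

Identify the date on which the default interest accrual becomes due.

Adding 25 calendar days to January 18, 2026 gives February 12, 2026, which is the last day of the funding period.
The last day of the notice period: February 12, 2026 + 75 days = April 28, 2026.
The last day of the response period: 91 calendar days after April 28, 2026 is July 28, 2026.
The date on which the default interest accrual becomes due: counting 15 business days from Tuesday, July 28, 2026 (Jul 29, Jul 30, Jul 31, Aug 3, …, Aug 14, Aug 17, Aug 18, skipping weekends) reaches Tuesday, August 18, 2026.

August 18, 2026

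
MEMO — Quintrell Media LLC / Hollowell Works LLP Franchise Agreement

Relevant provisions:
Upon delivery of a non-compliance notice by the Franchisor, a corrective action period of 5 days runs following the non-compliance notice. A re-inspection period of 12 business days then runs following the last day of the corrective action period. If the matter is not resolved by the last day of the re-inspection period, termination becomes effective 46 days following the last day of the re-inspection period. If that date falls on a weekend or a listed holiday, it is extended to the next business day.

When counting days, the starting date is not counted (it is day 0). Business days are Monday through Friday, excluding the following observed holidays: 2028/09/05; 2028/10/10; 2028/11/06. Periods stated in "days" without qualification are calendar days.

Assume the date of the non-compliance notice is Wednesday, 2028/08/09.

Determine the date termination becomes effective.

Adding 5 calendar days to 2028/08/09 gives 2028/08/14, which is the last day of the corrective action period.
The last day of the re-inspection period: 12 business days after Monday, 2028/08/14, skipping weekends — Aug 15, Aug 16, Aug 17, Aug 18, …, Aug 28, Aug 29, Aug 30 — lands on Wednesday, 2028/08/30.
Adding 46 calendar days to 2028/08/30 gives 2028/10/15, which is the date termination becomes effective. That falls on a Sunday, so it rolls to the next business day, Monday, 2028/10/16.

2028/10/16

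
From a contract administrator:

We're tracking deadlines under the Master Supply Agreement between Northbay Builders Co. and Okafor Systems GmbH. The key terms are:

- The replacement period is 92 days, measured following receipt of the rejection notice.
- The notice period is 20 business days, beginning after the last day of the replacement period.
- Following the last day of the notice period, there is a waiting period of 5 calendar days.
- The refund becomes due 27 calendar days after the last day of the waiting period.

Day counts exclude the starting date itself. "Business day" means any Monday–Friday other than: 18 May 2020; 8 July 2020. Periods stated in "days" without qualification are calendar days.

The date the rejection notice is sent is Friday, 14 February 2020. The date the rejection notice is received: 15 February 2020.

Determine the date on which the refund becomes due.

17 July 2020

The last day of the replacement period: 92 calendar days after 15 February 2020 is 17 May 2020.
From Sunday, 17 May 2020, 20 business days (May 19, May 20, May 21, May 22, …, Jun 11, Jun 12, Jun 15, skipping weekends and the listed holiday on May 18) brings us to Monday, 15 June 2020, which is the last day of the notice period.
The last day of the waiting period: 5 calendar days after 15 June 2020 is 20 June 2020.
Adding 27 calendar days to 20 June 2020 gives 17 July 2020, which is the date on which the refund becomes due.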